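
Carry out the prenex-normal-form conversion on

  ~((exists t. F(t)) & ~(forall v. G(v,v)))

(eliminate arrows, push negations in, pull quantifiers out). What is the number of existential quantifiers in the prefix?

0

Push ¬ through the quantifiers and connectives to reach negation normal form:
  (forall t. ~F(t)) | (forall v. G(v,v))
Pull the quantifiers to the front (each side's bound variable is not free in the other side):
  forall t. forall v. (~F(t) | G(v,v))
The prefix is forall t forall v: 2 universal, 0 existential.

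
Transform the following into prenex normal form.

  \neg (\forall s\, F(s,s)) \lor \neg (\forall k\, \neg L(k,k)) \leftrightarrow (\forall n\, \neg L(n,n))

Rewrite implications/biconditionals: A → B as ¬A ∨ B; A ↔ B as (¬A ∨ B) ∧ (¬B ∨ A).
  (\neg (\neg (\forall s\, F(s,s)) \lor \neg (\forall k\, \neg L(k,k))) \lor (\forall n\, \neg L(n,n))) \land (\neg (\forall n\, \neg L(n,n)) \lor \neg (\forall s\, F(s,s)) \lor \neg (\forall k\, \neg L(k,k)))
Push ¬ through the quantifiers and connectives to reach negation normal form:
  ((\forall s\, F(s,s)) \land (\forall k\, \neg L(k,k)) \lor (\forall n\, \neg L(n,n))) \land ((\exists n\, L(n,n)) \lor (\exists s\, \neg F(s,s)) \lor (\exists k\, L(k,k)))
Standardize variables apart so no two quantifiers bind the same name: n↦t, s↦u1, k↦x1.
  ((\forall s\, F(s,s)) \land (\forall k\, \neg L(k,k)) \lor (\forall n\, \neg L(n,n))) \land ((\exists t\, L(t,t)) \lor (\exists u1\, \neg F(u1,u1)) \lor (\exists x1\, L(x1,x1)))
Extract every quantifier outward, since the variables are now distinct and don't occur free across branches:
  \forall s\, \forall k\, \forall n\, \exists t\, \exists u1\, \exists x1\, ((F(s,s) \land \neg L(k,k) \lor \neg L(n,n)) \land (L(t,t) \lor \neg F(u1,u1) \lor L(x1,x1)))

\forall s\, \forall k\, \forall n\, \exists t\, \exists u1\, \exists x1\, ((F(s,s) \land \neg L(k,k) \lor \neg L(n,n)) \land (L(t,t) \lor \neg F(u1,u1) \lor L(x1,x1)))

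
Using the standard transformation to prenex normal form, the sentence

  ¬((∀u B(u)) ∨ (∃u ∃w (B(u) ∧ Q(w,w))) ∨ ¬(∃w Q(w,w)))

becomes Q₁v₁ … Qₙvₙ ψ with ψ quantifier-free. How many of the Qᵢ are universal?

2

Move each ¬ inward, flipping quantifiers it crosses:
  (∃u ¬B(u)) ∧ (∀u ∀w (¬B(u) ∨ ¬Q(w,w))) ∧ (∃w Q(w,w))
Standardize variables apart so no two quantifiers bind the same name: u↦y1, w↦a.
  (∃u ¬B(u)) ∧ (∀y1 ∀w (¬B(y1) ∨ ¬Q(w,w))) ∧ (∃a Q(a,a))
Finally move all quantifiers to the prefix:
  ∃u ∀y1 ∀w ∃a (¬B(u) ∧ (¬B(y1) ∨ ¬Q(w,w)) ∧ Q(a,a))
The prefix is ∃u ∀y1 ∀w ∃a: 2 universal, 2 existential.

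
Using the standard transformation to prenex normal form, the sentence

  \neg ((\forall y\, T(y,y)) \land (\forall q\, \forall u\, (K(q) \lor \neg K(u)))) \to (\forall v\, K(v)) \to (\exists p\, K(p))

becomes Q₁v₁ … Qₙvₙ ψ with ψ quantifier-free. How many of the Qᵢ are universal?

First replace A → B with ¬A ∨ B.
  \neg \neg ((\forall y\, T(y,y)) \land (\forall q\, \forall u\, (K(q) \lor \neg K(u)))) \lor \neg (\forall v\, K(v)) \lor (\exists p\, K(p))
Drive negations inward (¬∀x A ≡ ∃x ¬A, ¬∃x A ≡ ∀x ¬A, De Morgan for ∧/∨):
  (\forall y\, T(y,y)) \land (\forall q\, \forall u\, (K(q) \lor \neg K(u))) \lor (\exists v\, \neg K(v)) \lor (\exists p\, K(p))
Extract every quantifier outward, since the variables are now distinct and don't occur free across branches:
  \forall y\, \forall q\, \forall u\, \exists v\, \exists p\, (T(y,y) \land (K(q) \lor \neg K(u)) \lor \neg K(v) \lor K(p))
The prefix is \forall y \forall q \forall u \exists v \exists p: 3 universal, 2 existential.

3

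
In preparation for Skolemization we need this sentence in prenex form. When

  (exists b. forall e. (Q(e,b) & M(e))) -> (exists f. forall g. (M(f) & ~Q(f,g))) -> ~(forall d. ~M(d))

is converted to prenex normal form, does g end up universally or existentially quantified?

Eliminate → and ↔ using ¬ and ∨.
  ~(exists b. forall e. (Q(e,b) & M(e))) | ~(exists f. forall g. (M(f) & ~Q(f,g))) | ~(forall d. ~M(d))
Push ¬ through the quantifiers and connectives to reach negation normal form:
  (forall b. exists e. (~Q(e,b) | ~M(e))) | (forall f. exists g. (~M(f) | Q(f,g))) | (exists d. M(d))
Pull the quantifiers to the front (each side's bound variable is not free in the other side):
  forall b. exists e. forall f. exists g. exists d. (~Q(e,b) | ~M(e) | ~M(f) | Q(f,g) | M(d))
The quantifier forall g sits under an odd number of negations (counting the antecedent side of each →), so it flips to exists g.

existential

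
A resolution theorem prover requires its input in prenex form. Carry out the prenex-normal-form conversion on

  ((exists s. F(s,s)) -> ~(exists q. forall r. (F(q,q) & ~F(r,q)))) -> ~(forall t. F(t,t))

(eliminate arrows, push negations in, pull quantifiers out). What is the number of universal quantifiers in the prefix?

Eliminate → and ↔ using ¬ and ∨.
  ~(~(exists s. F(s,s)) | ~(exists q. forall r. (F(q,q) & ~F(r,q)))) | ~(forall t. F(t,t))
Drive negations inward (¬∀x A ≡ ∃x ¬A, ¬∃x A ≡ ∀x ¬A, De Morgan for ∧/∨):
  (exists s. F(s,s)) & (exists q. forall r. (F(q,q) & ~F(r,q))) | (exists t. ~F(t,t))
All bound variables are already distinct, so no renaming is needed.
Extract every quantifier outward, since the variables are now distinct and don't occur free across branches:
  exists s. exists q. forall r. exists t. (F(s,s) & F(q,q) & ~F(r,q) | ~F(t,t))
The prefix is exists s exists q forall r exists t: 1 universal, 3 existential.

1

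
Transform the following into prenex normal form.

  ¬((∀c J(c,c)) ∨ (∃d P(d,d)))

Drive negations inward (¬∀x A ≡ ∃x ¬A, ¬∃x A ≡ ∀x ¬A, De Morgan for ∧/∨):
  (∃c ¬J(c,c)) ∧ (∀d ¬P(d,d))
All bound variables are already distinct, so no renaming is needed.
Pull the quantifiers to the front (each side's bound variable is not free in the other side):
  ∃c ∀d (¬J(c,c) ∧ ¬P(d,d))

∃c ∀d (¬J(c,c) ∧ ¬P(d,d))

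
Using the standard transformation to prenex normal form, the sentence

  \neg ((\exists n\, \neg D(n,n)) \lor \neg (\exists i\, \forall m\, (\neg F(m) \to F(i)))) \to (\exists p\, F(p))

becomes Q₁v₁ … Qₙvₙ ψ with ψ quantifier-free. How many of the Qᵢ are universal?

Rewrite implications/biconditionals: A → B as ¬A ∨ B.
  \neg \neg ((\exists n\, \neg D(n,n)) \lor \neg (\exists i\, \forall m\, (\neg \neg F(m) \lor F(i)))) \lor (\exists p\, F(p))
Push ¬ through the quantifiers and connectives to reach negation normal form:
  (\exists n\, \neg D(n,n)) \lor (\forall i\, \exists m\, (\neg F(m) \land \neg F(i))) \lor (\exists p\, F(p))
Pull the quantifiers to the front (each side's bound variable is not free in the other side):
  \exists n\, \forall i\, \exists m\, \exists p\, (\neg D(n,n) \lor \neg F(m) \land \neg F(i) \lor F(p))
The prefix is \exists n \forall i \exists m \exists p: 1 universal, 3 existential.

1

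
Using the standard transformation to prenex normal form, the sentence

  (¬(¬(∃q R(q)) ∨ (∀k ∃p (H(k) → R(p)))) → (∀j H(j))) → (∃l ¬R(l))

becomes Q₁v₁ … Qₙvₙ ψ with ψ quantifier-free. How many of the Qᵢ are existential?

First replace A → B with ¬A ∨ B.
  ¬(¬¬(¬(∃q R(q)) ∨ (∀k ∃p (¬H(k) ∨ R(p)))) ∨ (∀j H(j))) ∨ (∃l ¬R(l))
Drive negations inward (¬∀x A ≡ ∃x ¬A, ¬∃x A ≡ ∀x ¬A, De Morgan for ∧/∨):
  (∃q R(q)) ∧ (∃k ∀p (H(k) ∧ ¬R(p))) ∧ (∃j ¬H(j)) ∨ (∃l ¬R(l))
All bound variables are already distinct, so no renaming is needed.
Finally move all quantifiers to the prefix:
  ∃q ∃k ∀p ∃j ∃l (R(q) ∧ H(k) ∧ ¬R(p) ∧ ¬H(j) ∨ ¬R(l))
The prefix is ∃q ∃k ∀p ∃j ∃l: 1 universal, 4 existential.

4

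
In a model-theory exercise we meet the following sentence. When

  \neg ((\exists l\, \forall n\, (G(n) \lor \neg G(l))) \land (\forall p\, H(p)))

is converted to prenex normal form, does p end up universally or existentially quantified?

existential

Push ¬ through the quantifiers and connectives to reach negation normal form:
  (\forall l\, \exists n\, (\neg G(n) \land G(l))) \lor (\exists p\, \neg H(p))
Extract every quantifier outward, since the variables are now distinct and don't occur free across branches:
  \forall l\, \exists n\, \exists p\, (\neg G(n) \land G(l) \lor \neg H(p))
The quantifier \forall p sits under an odd number of negations, so it flips to \exists p.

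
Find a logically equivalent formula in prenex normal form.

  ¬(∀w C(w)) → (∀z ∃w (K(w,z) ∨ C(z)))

∀w ∀z ∃c (C(w) ∨ K(c,z) ∨ C(z))

First replace A → B with ¬A ∨ B.
  ¬¬(∀w C(w)) ∨ (∀z ∃w (K(w,z) ∨ C(z)))
Push ¬ through the quantifiers and connectives to reach negation normal form:
  (∀w C(w)) ∨ (∀z ∃w (K(w,z) ∨ C(z)))
Standardize variables apart so no two quantifiers bind the same name: w↦c.
  (∀w C(w)) ∨ (∀z ∃c (K(c,z) ∨ C(z)))
Finally move all quantifiers to the prefix:
  ∀w ∀z ∃c (C(w) ∨ K(c,z) ∨ C(z))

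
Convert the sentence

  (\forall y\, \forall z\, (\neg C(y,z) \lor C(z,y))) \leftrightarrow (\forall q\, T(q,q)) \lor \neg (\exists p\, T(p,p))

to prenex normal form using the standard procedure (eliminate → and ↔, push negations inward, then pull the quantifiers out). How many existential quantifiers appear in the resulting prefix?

4

First replace A → B with ¬A ∨ B; A ↔ B as (¬A ∨ B) ∧ (¬B ∨ A).
  (\neg (\forall y\, \forall z\, (\neg C(y,z) \lor C(z,y))) \lor (\forall q\, T(q,q)) \lor \neg (\exists p\, T(p,p))) \land (\neg ((\forall q\, T(q,q)) \lor \neg (\exists p\, T(p,p))) \lor (\forall y\, \forall z\, (\neg C(y,z) \lor C(z,y))))
Drive negations inward (¬∀x A ≡ ∃x ¬A, ¬∃x A ≡ ∀x ¬A, De Morgan for ∧/∨):
  ((\exists y\, \exists z\, (C(y,z) \land \neg C(z,y))) \lor (\forall q\, T(q,q)) \lor (\forall p\, \neg T(p,p))) \land ((\exists q\, \neg T(q,q)) \land (\exists p\, T(p,p)) \lor (\forall y\, \forall z\, (\neg C(y,z) \lor C(z,y))))
Give each quantifier a distinct variable: q↦u1, p↦t, y↦c, z↦w1.
  ((\exists y\, \exists z\, (C(y,z) \land \neg C(z,y))) \lor (\forall q\, T(q,q)) \lor (\forall p\, \neg T(p,p))) \land ((\exists u1\, \neg T(u1,u1)) \land (\exists t\, T(t,t)) \lor (\forall c\, \forall w1\, (\neg C(c,w1) \lor C(w1,c))))
Extract every quantifier outward, since the variables are now distinct and don't occur free across branches:
  \exists y\, \exists z\, \forall q\, \forall p\, \exists u1\, \exists t\, \forall c\, \forall w1\, ((C(y,z) \land \neg C(z,y) \lor T(q,q) \lor \neg T(p,p)) \land (\neg T(u1,u1) \land T(t,t) \lor \neg C(c,w1) \lor C(w1,c)))
The prefix is \exists y \exists z \forall q \forall p \exists u1 \exists t \forall c \forall w1: 4 universal, 4 existential.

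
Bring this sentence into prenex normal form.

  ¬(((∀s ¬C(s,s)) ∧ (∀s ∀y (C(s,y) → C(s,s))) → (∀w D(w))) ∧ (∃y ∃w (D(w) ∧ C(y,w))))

∀s ∀b ∀y ∃w ∀w1 ∀u1 (¬C(s,s) ∧ (¬C(b,y) ∨ C(b,b)) ∧ ¬D(w) ∨ ¬D(u1) ∨ ¬C(w1,u1))

First replace A → B with ¬A ∨ B.
  ¬((¬((∀s ¬C(s,s)) ∧ (∀s ∀y (¬C(s,y) ∨ C(s,s)))) ∨ (∀w D(w))) ∧ (∃y ∃w (D(w) ∧ C(y,w))))
Move each ¬ inward, flipping quantifiers it crosses:
  (∀s ¬C(s,s)) ∧ (∀s ∀y (¬C(s,y) ∨ C(s,s))) ∧ (∃w ¬D(w)) ∨ (∀y ∀w (¬D(w) ∨ ¬C(y,w)))
Rename bound variables to avoid capture: s↦b, y↦w1, w↦u1.
  (∀s ¬C(s,s)) ∧ (∀b ∀y (¬C(b,y) ∨ C(b,b))) ∧ (∃w ¬D(w)) ∨ (∀w1 ∀u1 (¬D(u1) ∨ ¬C(w1,u1)))
Pull the quantifiers to the front (each side's bound variable is not free in the other side):
  ∀s ∀b ∀y ∃w ∀w1 ∀u1 (¬C(s,s) ∧ (¬C(b,y) ∨ C(b,b)) ∧ ¬D(w) ∨ ¬D(u1) ∨ ¬C(w1,u1))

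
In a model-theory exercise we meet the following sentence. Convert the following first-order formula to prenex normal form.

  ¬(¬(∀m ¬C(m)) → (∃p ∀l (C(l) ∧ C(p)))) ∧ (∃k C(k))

∃m ∀p ∃l ∃k (C(m) ∧ (¬C(l) ∨ ¬C(p)) ∧ C(k))

Rewrite implications/biconditionals: A → B as ¬A ∨ B.
  ¬(¬¬(∀m ¬C(m)) ∨ (∃p ∀l (C(l) ∧ C(p)))) ∧ (∃k C(k))
Move each ¬ inward, flipping quantifiers it crosses:
  (∃m C(m)) ∧ (∀p ∃l (¬C(l) ∨ ¬C(p))) ∧ (∃k C(k))
All bound variables are already distinct, so no renaming is needed.
Finally move all quantifiers to the prefix:
  ∃m ∀p ∃l ∃k (C(m) ∧ (¬C(l) ∨ ¬C(p)) ∧ C(k))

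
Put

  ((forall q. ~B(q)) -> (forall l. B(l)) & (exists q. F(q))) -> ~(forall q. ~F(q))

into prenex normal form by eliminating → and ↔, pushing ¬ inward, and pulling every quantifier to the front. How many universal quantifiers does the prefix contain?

2

Rewrite implications/biconditionals: A → B as ¬A ∨ B.
  ~(~(forall q. ~B(q)) | (forall l. B(l)) & (exists q. F(q))) | ~(forall q. ~F(q))
Move each ¬ inward, flipping quantifiers it crosses:
  (forall q. ~B(q)) & ((exists l. ~B(l)) | (forall q. ~F(q))) | (exists q. F(q))
Give each quantifier a distinct variable: q↦y1, q↦z1.
  (forall q. ~B(q)) & ((exists l. ~B(l)) | (forall y1. ~F(y1))) | (exists z1. F(z1))
Extract every quantifier outward, since the variables are now distinct and don't occur free across branches:
  forall q. exists l. forall y1. exists z1. (~B(q) & (~B(l) | ~F(y1)) | F(z1))
The prefix is forall q exists l forall y1 exists z1: 2 universal, 2 existential.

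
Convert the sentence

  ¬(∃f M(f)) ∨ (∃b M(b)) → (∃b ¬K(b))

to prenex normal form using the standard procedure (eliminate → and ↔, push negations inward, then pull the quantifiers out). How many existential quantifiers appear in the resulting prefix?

2

Rewrite implications/biconditionals: A → B as ¬A ∨ B.
  ¬(¬(∃f M(f)) ∨ (∃b M(b))) ∨ (∃b ¬K(b))
Drive negations inward (¬∀x A ≡ ∃x ¬A, ¬∃x A ≡ ∀x ¬A, De Morgan for ∧/∨):
  (∃f M(f)) ∧ (∀b ¬M(b)) ∨ (∃b ¬K(b))
Rename bound variables to avoid capture: b↦z.
  (∃f M(f)) ∧ (∀b ¬M(b)) ∨ (∃z ¬K(z))
Finally move all quantifiers to the prefix:
  ∃f ∀b ∃z (M(f) ∧ ¬M(b) ∨ ¬K(z))
The prefix is ∃f ∀b ∃z: 1 universal, 2 existential.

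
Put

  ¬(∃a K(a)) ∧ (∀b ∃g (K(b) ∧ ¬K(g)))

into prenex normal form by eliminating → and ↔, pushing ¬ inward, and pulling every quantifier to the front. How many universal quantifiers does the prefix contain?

Drive negations inward (¬∀x A ≡ ∃x ¬A, ¬∃x A ≡ ∀x ¬A, De Morgan for ∧/∨):
  (∀a ¬K(a)) ∧ (∀b ∃g (K(b) ∧ ¬K(g)))
All bound variables are already distinct, so no renaming is needed.
Finally move all quantifiers to the prefix:
  ∀a ∀b ∃g (¬K(a) ∧ K(b) ∧ ¬K(g))
The prefix is ∀a ∀b ∃g: 2 universal, 1 existential.

2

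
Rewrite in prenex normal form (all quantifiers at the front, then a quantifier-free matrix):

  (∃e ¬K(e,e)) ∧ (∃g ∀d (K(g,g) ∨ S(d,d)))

∃e ∃g ∀d (¬K(e,e) ∧ (K(g,g) ∨ S(d,d)))

Finally move all quantifiers to the prefix:
  ∃e ∃g ∀d (¬K(e,e) ∧ (K(g,g) ∨ S(d,d)))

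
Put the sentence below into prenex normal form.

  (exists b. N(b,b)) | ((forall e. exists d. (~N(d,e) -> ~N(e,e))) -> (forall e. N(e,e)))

First replace A → B with ¬A ∨ B.
  (exists b. N(b,b)) | ~(forall e. exists d. (~~N(d,e) | ~N(e,e))) | (forall e. N(e,e))
Drive negations inward (¬∀x A ≡ ∃x ¬A, ¬∃x A ≡ ∀x ¬A, De Morgan for ∧/∨):
  (exists b. N(b,b)) | (exists e. forall d. (~N(d,e) & N(e,e))) | (forall e. N(e,e))
Rename bound variables to avoid capture: e↦a.
  (exists b. N(b,b)) | (exists e. forall d. (~N(d,e) & N(e,e))) | (forall a. N(a,a))
Pull the quantifiers to the front (each side's bound variable is not free in the other side):
  exists b. exists e. forall d. forall a. (N(b,b) | ~N(d,e) & N(e,e) | N(a,a))

exists b. exists e. forall d. forall a. (N(b,b) | ~N(d,e) & N(e,e) | N(a,a))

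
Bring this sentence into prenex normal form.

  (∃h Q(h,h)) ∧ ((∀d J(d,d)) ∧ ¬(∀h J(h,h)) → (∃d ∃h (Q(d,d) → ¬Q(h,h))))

∃h ∃d ∀w1 ∃t ∃s (Q(h,h) ∧ (¬J(d,d) ∨ J(w1,w1) ∨ ¬Q(t,t) ∨ ¬Q(s,s)))

Rewrite implications/biconditionals: A → B as ¬A ∨ B.
  (∃h Q(h,h)) ∧ (¬((∀d J(d,d)) ∧ ¬(∀h J(h,h))) ∨ (∃d ∃h (¬Q(d,d) ∨ ¬Q(h,h))))
Drive negations inward (¬∀x A ≡ ∃x ¬A, ¬∃x A ≡ ∀x ¬A, De Morgan for ∧/∨):
  (∃h Q(h,h)) ∧ ((∃d ¬J(d,d)) ∨ (∀h J(h,h)) ∨ (∃d ∃h (¬Q(d,d) ∨ ¬Q(h,h))))
Standardize variables apart so no two quantifiers bind the same name: h↦w1, d↦t, h↦s.
  (∃h Q(h,h)) ∧ ((∃d ¬J(d,d)) ∨ (∀w1 J(w1,w1)) ∨ (∃t ∃s (¬Q(t,t) ∨ ¬Q(s,s))))
Finally move all quantifiers to the prefix:
  ∃h ∃d ∀w1 ∃t ∃s (Q(h,h) ∧ (¬J(d,d) ∨ J(w1,w1) ∨ ¬Q(t,t) ∨ ¬Q(s,s)))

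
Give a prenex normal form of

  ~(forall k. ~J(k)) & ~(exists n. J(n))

exists k. forall n. (J(k) & ~J(n))

Push ¬ through the quantifiers and connectives to reach negation normal form:
  (exists k. J(k)) & (forall n. ~J(n))
All bound variables are already distinct, so no renaming is needed.
Finally move all quantifiers to the prefix:
  exists k. forall n. (J(k) & ~J(n))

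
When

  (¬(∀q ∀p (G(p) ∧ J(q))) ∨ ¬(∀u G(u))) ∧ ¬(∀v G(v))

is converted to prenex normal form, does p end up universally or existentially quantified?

Push ¬ through the quantifiers and connectives to reach negation normal form:
  ((∃q ∃p (¬G(p) ∨ ¬J(q))) ∨ (∃u ¬G(u))) ∧ (∃v ¬G(v))
Extract every quantifier outward, since the variables are now distinct and don't occur free across branches:
  ∃q ∃p ∃u ∃v ((¬G(p) ∨ ¬J(q) ∨ ¬G(u)) ∧ ¬G(v))
The quantifier ∀p sits under an odd number of negations, so it flips to ∃p.

existential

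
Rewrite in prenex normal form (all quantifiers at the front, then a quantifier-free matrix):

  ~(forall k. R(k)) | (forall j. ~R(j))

exists k. forall j. (~R(k) | ~R(j))

Drive negations inward (¬∀x A ≡ ∃x ¬A, ¬∃x A ≡ ∀x ¬A, De Morgan for ∧/∨):
  (exists k. ~R(k)) | (forall j. ~R(j))
All bound variables are already distinct, so no renaming is needed.
Extract every quantifier outward, since the variables are now distinct and don't occur free across branches:
  exists k. forall j. (~R(k) | ~R(j))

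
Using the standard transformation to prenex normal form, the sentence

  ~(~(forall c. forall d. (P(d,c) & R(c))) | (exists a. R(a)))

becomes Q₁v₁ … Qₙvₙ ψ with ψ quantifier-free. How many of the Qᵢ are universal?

3

Drive negations inward (¬∀x A ≡ ∃x ¬A, ¬∃x A ≡ ∀x ¬A, De Morgan for ∧/∨):
  (forall c. forall d. (P(d,c) & R(c))) & (forall a. ~R(a))
All bound variables are already distinct, so no renaming is needed.
Finally move all quantifiers to the prefix:
  forall c. forall d. forall a. (P(d,c) & R(c) & ~R(a))
The prefix is forall c forall d forall a: 3 universal, 0 existential.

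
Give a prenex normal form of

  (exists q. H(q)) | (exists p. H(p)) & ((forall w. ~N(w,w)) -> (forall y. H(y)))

exists q. exists p. exists w. forall y. (H(q) | H(p) & (N(w,w) | H(y)))

Rewrite implications/biconditionals: A → B as ¬A ∨ B.
  (exists q. H(q)) | (exists p. H(p)) & (~(forall w. ~N(w,w)) | (forall y. H(y)))
Push ¬ through the quantifiers and connectives to reach negation normal form:
  (exists q. H(q)) | (exists p. H(p)) & ((exists w. N(w,w)) | (forall y. H(y)))
All bound variables are already distinct, so no renaming is needed.
Finally move all quantifiers to the prefix:
  exists q. exists p. exists w. forall y. (H(q) | H(p) & (N(w,w) | H(y)))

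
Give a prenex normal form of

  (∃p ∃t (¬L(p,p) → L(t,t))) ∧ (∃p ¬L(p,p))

Eliminate → and ↔ using ¬ and ∨.
  (∃p ∃t (¬¬L(p,p) ∨ L(t,t))) ∧ (∃p ¬L(p,p))
Push ¬ through the quantifiers and connectives to reach negation normal form:
  (∃p ∃t (L(p,p) ∨ L(t,t))) ∧ (∃p ¬L(p,p))
Rename bound variables to avoid capture: p↦q.
  (∃p ∃t (L(p,p) ∨ L(t,t))) ∧ (∃q ¬L(q,q))
Finally move all quantifiers to the prefix:
  ∃p ∃t ∃q ((L(p,p) ∨ L(t,t)) ∧ ¬L(q,q))

∃p ∃t ∃q ((L(p,p) ∨ L(t,t)) ∧ ¬L(q,q))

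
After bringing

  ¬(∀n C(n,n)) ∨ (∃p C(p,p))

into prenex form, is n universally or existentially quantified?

Push ¬ through the quantifiers and connectives to reach negation normal form:
  (∃n ¬C(n,n)) ∨ (∃p C(p,p))
All bound variables are already distinct, so no renaming is needed.
Extract every quantifier outward, since the variables are now distinct and don't occur free across branches:
  ∃n ∃p (¬C(n,n) ∨ C(p,p))
The quantifier ∀n sits under an odd number of negations, so it flips to ∃n.

existential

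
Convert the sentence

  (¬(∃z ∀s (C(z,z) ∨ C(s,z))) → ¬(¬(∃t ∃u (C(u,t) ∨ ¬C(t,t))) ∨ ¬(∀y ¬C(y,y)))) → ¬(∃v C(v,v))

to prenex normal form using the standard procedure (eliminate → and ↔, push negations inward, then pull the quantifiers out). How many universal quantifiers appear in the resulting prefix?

First replace A → B with ¬A ∨ B.
  ¬(¬¬(∃z ∀s (C(z,z) ∨ C(s,z))) ∨ ¬(¬(∃t ∃u (C(u,t) ∨ ¬C(t,t))) ∨ ¬(∀y ¬C(y,y)))) ∨ ¬(∃v C(v,v))
Move each ¬ inward, flipping quantifiers it crosses:
  (∀z ∃s (¬C(z,z) ∧ ¬C(s,z))) ∧ ((∀t ∀u (¬C(u,t) ∧ C(t,t))) ∨ (∃y C(y,y))) ∨ (∀v ¬C(v,v))
All bound variables are already distinct, so no renaming is needed.
Finally move all quantifiers to the prefix:
  ∀z ∃s ∀t ∀u ∃y ∀v (¬C(z,z) ∧ ¬C(s,z) ∧ (¬C(u,t) ∧ C(t,t) ∨ C(y,y)) ∨ ¬C(v,v))
The prefix is ∀z ∃s ∀t ∀u ∃y ∀v: 4 universal, 2 existential.

4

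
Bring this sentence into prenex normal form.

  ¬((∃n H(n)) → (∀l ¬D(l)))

Eliminate → and ↔ using ¬ and ∨.
  ¬(¬(∃n H(n)) ∨ (∀l ¬D(l)))
Move each ¬ inward, flipping quantifiers it crosses:
  (∃n H(n)) ∧ (∃l D(l))
All bound variables are already distinct, so no renaming is needed.
Extract every quantifier outward, since the variables are now distinct and don't occur free across branches:
  ∃n ∃l (H(n) ∧ D(l))

∃n ∃l (H(n) ∧ D(l))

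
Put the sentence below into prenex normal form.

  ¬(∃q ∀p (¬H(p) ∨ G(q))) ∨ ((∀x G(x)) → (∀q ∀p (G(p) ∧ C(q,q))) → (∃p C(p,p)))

∀q ∃p ∃x ∃b ∃a ∃w (H(p) ∧ ¬G(q) ∨ ¬G(x) ∨ ¬G(a) ∨ ¬C(b,b) ∨ C(w,w))

Rewrite implications/biconditionals: A → B as ¬A ∨ B.
  ¬(∃q ∀p (¬H(p) ∨ G(q))) ∨ ¬(∀x G(x)) ∨ ¬(∀q ∀p (G(p) ∧ C(q,q))) ∨ (∃p C(p,p))
Drive negations inward (¬∀x A ≡ ∃x ¬A, ¬∃x A ≡ ∀x ¬A, De Morgan for ∧/∨):
  (∀q ∃p (H(p) ∧ ¬G(q))) ∨ (∃x ¬G(x)) ∨ (∃q ∃p (¬G(p) ∨ ¬C(q,q))) ∨ (∃p C(p,p))
Standardize variables apart so no two quantifiers bind the same name: q↦b, p↦a, p↦w.
  (∀q ∃p (H(p) ∧ ¬G(q))) ∨ (∃x ¬G(x)) ∨ (∃b ∃a (¬G(a) ∨ ¬C(b,b))) ∨ (∃w C(w,w))
Extract every quantifier outward, since the variables are now distinct and don't occur free across branches:
  ∀q ∃p ∃x ∃b ∃a ∃w (H(p) ∧ ¬G(q) ∨ ¬G(x) ∨ ¬G(a) ∨ ¬C(b,b) ∨ C(w,w))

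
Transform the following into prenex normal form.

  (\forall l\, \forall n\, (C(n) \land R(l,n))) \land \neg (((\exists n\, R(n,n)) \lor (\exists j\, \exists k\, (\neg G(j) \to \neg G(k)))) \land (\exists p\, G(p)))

\forall l\, \forall n\, \forall u\, \forall j\, \forall k\, \forall p\, (C(n) \land R(l,n) \land (\neg R(u,u) \land \neg G(j) \land G(k) \lor \neg G(p)))

Rewrite implications/biconditionals: A → B as ¬A ∨ B.
  (\forall l\, \forall n\, (C(n) \land R(l,n))) \land \neg (((\exists n\, R(n,n)) \lor (\exists j\, \exists k\, (\neg \neg G(j) \lor \neg G(k)))) \land (\exists p\, G(p)))
Move each ¬ inward, flipping quantifiers it crosses:
  (\forall l\, \forall n\, (C(n) \land R(l,n))) \land ((\forall n\, \neg R(n,n)) \land (\forall j\, \forall k\, (\neg G(j) \land G(k))) \lor (\forall p\, \neg G(p)))
Give each quantifier a distinct variable: n↦u.
  (\forall l\, \forall n\, (C(n) \land R(l,n))) \land ((\forall u\, \neg R(u,u)) \land (\forall j\, \forall k\, (\neg G(j) \land G(k))) \lor (\forall p\, \neg G(p)))
Extract every quantifier outward, since the variables are now distinct and don't occur free across branches:
  \forall l\, \forall n\, \forall u\, \forall j\, \forall k\, \forall p\, (C(n) \land R(l,n) \land (\neg R(u,u) \land \neg G(j) \land G(k) \lor \neg G(p)))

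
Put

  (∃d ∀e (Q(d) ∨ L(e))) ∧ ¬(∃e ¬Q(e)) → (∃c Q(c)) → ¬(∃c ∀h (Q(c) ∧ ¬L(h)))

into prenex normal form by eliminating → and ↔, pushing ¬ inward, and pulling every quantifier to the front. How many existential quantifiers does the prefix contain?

First replace A → B with ¬A ∨ B.
  ¬((∃d ∀e (Q(d) ∨ L(e))) ∧ ¬(∃e ¬Q(e))) ∨ ¬(∃c Q(c)) ∨ ¬(∃c ∀h (Q(c) ∧ ¬L(h)))
Drive negations inward (¬∀x A ≡ ∃x ¬A, ¬∃x A ≡ ∀x ¬A, De Morgan for ∧/∨):
  (∀d ∃e (¬Q(d) ∧ ¬L(e))) ∨ (∃e ¬Q(e)) ∨ (∀c ¬Q(c)) ∨ (∀c ∃h (¬Q(c) ∨ L(h)))
Give each quantifier a distinct variable: e↦z, c↦y.
  (∀d ∃e (¬Q(d) ∧ ¬L(e))) ∨ (∃z ¬Q(z)) ∨ (∀c ¬Q(c)) ∨ (∀y ∃h (¬Q(y) ∨ L(h)))
Pull the quantifiers to the front (each side's bound variable is not free in the other side):
  ∀d ∃e ∃z ∀c ∀y ∃h (¬Q(d) ∧ ¬L(e) ∨ ¬Q(z) ∨ ¬Q(c) ∨ ¬Q(y) ∨ L(h))
The prefix is ∀d ∃e ∃z ∀c ∀y ∃h: 3 universal, 3 existential.

3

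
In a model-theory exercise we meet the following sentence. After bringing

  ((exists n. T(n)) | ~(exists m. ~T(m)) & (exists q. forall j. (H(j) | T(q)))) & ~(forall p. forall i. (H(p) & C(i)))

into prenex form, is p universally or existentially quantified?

existential

Drive negations inward (¬∀x A ≡ ∃x ¬A, ¬∃x A ≡ ∀x ¬A, De Morgan for ∧/∨):
  ((exists n. T(n)) | (forall m. T(m)) & (exists q. forall j. (H(j) | T(q)))) & (exists p. exists i. (~H(p) | ~C(i)))
Extract every quantifier outward, since the variables are now distinct and don't occur free across branches:
  exists n. forall m. exists q. forall j. exists p. exists i. ((T(n) | T(m) & (H(j) | T(q))) & (~H(p) | ~C(i)))
The quantifier forall p sits under an odd number of negations, so it flips to exists p.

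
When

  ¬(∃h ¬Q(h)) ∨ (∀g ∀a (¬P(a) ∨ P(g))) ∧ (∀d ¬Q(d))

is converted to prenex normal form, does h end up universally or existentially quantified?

universal

Move each ¬ inward, flipping quantifiers it crosses:
  (∀h Q(h)) ∨ (∀g ∀a (¬P(a) ∨ P(g))) ∧ (∀d ¬Q(d))
All bound variables are already distinct, so no renaming is needed.
Extract every quantifier outward, since the variables are now distinct and don't occur free across branches:
  ∀h ∀g ∀a ∀d (Q(h) ∨ (¬P(a) ∨ P(g)) ∧ ¬Q(d))
The quantifier ∃h sits under an odd number of negations, so it flips to ∀h.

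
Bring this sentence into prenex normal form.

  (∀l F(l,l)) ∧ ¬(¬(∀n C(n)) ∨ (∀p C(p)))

∀l ∀n ∃p (F(l,l) ∧ C(n) ∧ ¬C(p))

Move each ¬ inward, flipping quantifiers it crosses:
  (∀l F(l,l)) ∧ (∀n C(n)) ∧ (∃p ¬C(p))
Extract every quantifier outward, since the variables are now distinct and don't occur free across branches:
  ∀l ∀n ∃p (F(l,l) ∧ C(n) ∧ ¬C(p))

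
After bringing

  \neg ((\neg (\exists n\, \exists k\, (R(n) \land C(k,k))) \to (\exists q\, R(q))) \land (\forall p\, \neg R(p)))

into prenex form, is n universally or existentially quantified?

universal

First replace A → B with ¬A ∨ B.
  \neg ((\neg \neg (\exists n\, \exists k\, (R(n) \land C(k,k))) \lor (\exists q\, R(q))) \land (\forall p\, \neg R(p)))
Drive negations inward (¬∀x A ≡ ∃x ¬A, ¬∃x A ≡ ∀x ¬A, De Morgan for ∧/∨):
  (\forall n\, \forall k\, (\neg R(n) \lor \neg C(k,k))) \land (\forall q\, \neg R(q)) \lor (\exists p\, R(p))
All bound variables are already distinct, so no renaming is needed.
Extract every quantifier outward, since the variables are now distinct and don't occur free across branches:
  \forall n\, \forall k\, \forall q\, \exists p\, ((\neg R(n) \lor \neg C(k,k)) \land \neg R(q) \lor R(p))
The quantifier \exists n sits under an odd number of negations (counting the antecedent side of each →), so it flips to \forall n.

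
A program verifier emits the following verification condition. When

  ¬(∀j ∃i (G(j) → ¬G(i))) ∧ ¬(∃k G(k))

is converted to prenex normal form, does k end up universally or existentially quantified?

First replace A → B with ¬A ∨ B.
  ¬(∀j ∃i (¬G(j) ∨ ¬G(i))) ∧ ¬(∃k G(k))
Drive negations inward (¬∀x A ≡ ∃x ¬A, ¬∃x A ≡ ∀x ¬A, De Morgan for ∧/∨):
  (∃j ∀i (G(j) ∧ G(i))) ∧ (∀k ¬G(k))
All bound variables are already distinct, so no renaming is needed.
Finally move all quantifiers to the prefix:
  ∃j ∀i ∀k (G(j) ∧ G(i) ∧ ¬G(k))
The quantifier ∃k sits under an odd number of negations (counting the antecedent side of each →), so it flips to ∀k.

universal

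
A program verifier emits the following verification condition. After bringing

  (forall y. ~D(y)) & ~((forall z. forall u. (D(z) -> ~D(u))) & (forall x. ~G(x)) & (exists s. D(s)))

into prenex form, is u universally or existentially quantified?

existential

Rewrite implications/biconditionals: A → B as ¬A ∨ B.
  (forall y. ~D(y)) & ~((forall z. forall u. (~D(z) | ~D(u))) & (forall x. ~G(x)) & (exists s. D(s)))
Drive negations inward (¬∀x A ≡ ∃x ¬A, ¬∃x A ≡ ∀x ¬A, De Morgan for ∧/∨):
  (forall y. ~D(y)) & ((exists z. exists u. (D(z) & D(u))) | (exists x. G(x)) | (forall s. ~D(s)))
All bound variables are already distinct, so no renaming is needed.
Finally move all quantifiers to the prefix:
  forall y. exists z. exists u. exists x. forall s. (~D(y) & (D(z) & D(u) | G(x) | ~D(s)))
The quantifier forall u sits under an odd number of negations (counting the antecedent side of each →), so it flips to exists u.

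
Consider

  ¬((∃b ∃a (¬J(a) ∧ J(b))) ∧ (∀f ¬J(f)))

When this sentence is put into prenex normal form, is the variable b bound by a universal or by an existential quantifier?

Drive negations inward (¬∀x A ≡ ∃x ¬A, ¬∃x A ≡ ∀x ¬A, De Morgan for ∧/∨):
  (∀b ∀a (J(a) ∨ ¬J(b))) ∨ (∃f J(f))
Extract every quantifier outward, since the variables are now distinct and don't occur free across branches:
  ∀b ∀a ∃f (J(a) ∨ ¬J(b) ∨ J(f))
The quantifier ∃b sits under an odd number of negations, so it flips to ∀b.

universal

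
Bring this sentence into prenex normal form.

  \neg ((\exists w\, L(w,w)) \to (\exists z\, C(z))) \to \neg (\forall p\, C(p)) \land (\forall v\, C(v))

\forall w\, \exists z\, \exists p\, \forall v\, (\neg L(w,w) \lor C(z) \lor \neg C(p) \land C(v))

Rewrite implications/biconditionals: A → B as ¬A ∨ B.
  \neg \neg (\neg (\exists w\, L(w,w)) \lor (\exists z\, C(z))) \lor \neg (\forall p\, C(p)) \land (\forall v\, C(v))
Drive negations inward (¬∀x A ≡ ∃x ¬A, ¬∃x A ≡ ∀x ¬A, De Morgan for ∧/∨):
  (\forall w\, \neg L(w,w)) \lor (\exists z\, C(z)) \lor (\exists p\, \neg C(p)) \land (\forall v\, C(v))
Pull the quantifiers to the front (each side's bound variable is not free in the other side):
  \forall w\, \exists z\, \exists p\, \forall v\, (\neg L(w,w) \lor C(z) \lor \neg C(p) \land C(v))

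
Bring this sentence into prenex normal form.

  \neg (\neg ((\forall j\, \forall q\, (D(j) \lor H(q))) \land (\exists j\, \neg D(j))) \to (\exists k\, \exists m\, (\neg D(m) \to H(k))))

Eliminate → and ↔ using ¬ and ∨.
  \neg (\neg \neg ((\forall j\, \forall q\, (D(j) \lor H(q))) \land (\exists j\, \neg D(j))) \lor (\exists k\, \exists m\, (\neg \neg D(m) \lor H(k))))
Move each ¬ inward, flipping quantifiers it crosses:
  ((\exists j\, \exists q\, (\neg D(j) \land \neg H(q))) \lor (\forall j\, D(j))) \land (\forall k\, \forall m\, (\neg D(m) \land \neg H(k)))
Give each quantifier a distinct variable: j↦r.
  ((\exists j\, \exists q\, (\neg D(j) \land \neg H(q))) \lor (\forall r\, D(r))) \land (\forall k\, \forall m\, (\neg D(m) \land \neg H(k)))
Pull the quantifiers to the front (each side's bound variable is not free in the other side):
  \exists j\, \exists q\, \forall r\, \forall k\, \forall m\, ((\neg D(j) \land \neg H(q) \lor D(r)) \land \neg D(m) \land \neg H(k))

\exists j\, \exists q\, \forall r\, \forall k\, \forall m\, ((\neg D(j) \land \neg H(q) \lor D(r)) \land \neg D(m) \land \neg H(k))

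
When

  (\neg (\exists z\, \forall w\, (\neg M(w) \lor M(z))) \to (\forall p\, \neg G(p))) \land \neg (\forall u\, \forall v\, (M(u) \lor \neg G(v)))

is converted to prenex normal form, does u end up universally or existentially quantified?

Rewrite implications/biconditionals: A → B as ¬A ∨ B.
  (\neg \neg (\exists z\, \forall w\, (\neg M(w) \lor M(z))) \lor (\forall p\, \neg G(p))) \land \neg (\forall u\, \forall v\, (M(u) \lor \neg G(v)))
Move each ¬ inward, flipping quantifiers it crosses:
  ((\exists z\, \forall w\, (\neg M(w) \lor M(z))) \lor (\forall p\, \neg G(p))) \land (\exists u\, \exists v\, (\neg M(u) \land G(v)))
All bound variables are already distinct, so no renaming is needed.
Pull the quantifiers to the front (each side's bound variable is not free in the other side):
  \exists z\, \forall w\, \forall p\, \exists u\, \exists v\, ((\neg M(w) \lor M(z) \lor \neg G(p)) \land \neg M(u) \land G(v))
The quantifier \forall u sits under an odd number of negations (counting the antecedent side of each →), so it flips to \exists u.

existential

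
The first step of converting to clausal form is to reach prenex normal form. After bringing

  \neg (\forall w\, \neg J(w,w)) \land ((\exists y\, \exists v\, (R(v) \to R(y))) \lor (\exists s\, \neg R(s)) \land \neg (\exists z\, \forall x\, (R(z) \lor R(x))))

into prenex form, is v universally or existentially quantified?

Rewrite implications/biconditionals: A → B as ¬A ∨ B.
  \neg (\forall w\, \neg J(w,w)) \land ((\exists y\, \exists v\, (\neg R(v) \lor R(y))) \lor (\exists s\, \neg R(s)) \land \neg (\exists z\, \forall x\, (R(z) \lor R(x))))
Push ¬ through the quantifiers and connectives to reach negation normal form:
  (\exists w\, J(w,w)) \land ((\exists y\, \exists v\, (\neg R(v) \lor R(y))) \lor (\exists s\, \neg R(s)) \land (\forall z\, \exists x\, (\neg R(z) \land \neg R(x))))
All bound variables are already distinct, so no renaming is needed.
Pull the quantifiers to the front (each side's bound variable is not free in the other side):
  \exists w\, \exists y\, \exists v\, \exists s\, \forall z\, \exists x\, (J(w,w) \land (\neg R(v) \lor R(y) \lor \neg R(s) \land \neg R(z) \land \neg R(x)))
The quantifier \exists v sits under an even number of negations (counting the antecedent side of each →), so it remains existential.

existential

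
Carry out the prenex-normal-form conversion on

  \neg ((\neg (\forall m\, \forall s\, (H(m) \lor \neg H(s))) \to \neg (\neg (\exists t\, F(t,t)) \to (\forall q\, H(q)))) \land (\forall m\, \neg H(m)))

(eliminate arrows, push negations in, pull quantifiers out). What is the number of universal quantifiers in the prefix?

1

First replace A → B with ¬A ∨ B.
  \neg ((\neg \neg (\forall m\, \forall s\, (H(m) \lor \neg H(s))) \lor \neg (\neg \neg (\exists t\, F(t,t)) \lor (\forall q\, H(q)))) \land (\forall m\, \neg H(m)))
Drive negations inward (¬∀x A ≡ ∃x ¬A, ¬∃x A ≡ ∀x ¬A, De Morgan for ∧/∨):
  (\exists m\, \exists s\, (\neg H(m) \land H(s))) \land ((\exists t\, F(t,t)) \lor (\forall q\, H(q))) \lor (\exists m\, H(m))
Standardize variables apart so no two quantifiers bind the same name: m↦y.
  (\exists m\, \exists s\, (\neg H(m) \land H(s))) \land ((\exists t\, F(t,t)) \lor (\forall q\, H(q))) \lor (\exists y\, H(y))
Pull the quantifiers to the front (each side's bound variable is not free in the other side):
  \exists m\, \exists s\, \exists t\, \forall q\, \exists y\, (\neg H(m) \land H(s) \land (F(t,t) \lor H(q)) \lor H(y))
The prefix is \exists m \exists s \exists t \forall q \exists y: 1 universal, 4 existential.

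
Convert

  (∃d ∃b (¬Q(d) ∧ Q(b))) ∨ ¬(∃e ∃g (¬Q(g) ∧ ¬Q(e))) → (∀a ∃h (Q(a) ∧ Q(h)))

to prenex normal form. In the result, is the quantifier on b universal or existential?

universal

Eliminate → and ↔ using ¬ and ∨.
  ¬((∃d ∃b (¬Q(d) ∧ Q(b))) ∨ ¬(∃e ∃g (¬Q(g) ∧ ¬Q(e)))) ∨ (∀a ∃h (Q(a) ∧ Q(h)))
Push ¬ through the quantifiers and connectives to reach negation normal form:
  (∀d ∀b (Q(d) ∨ ¬Q(b))) ∧ (∃e ∃g (¬Q(g) ∧ ¬Q(e))) ∨ (∀a ∃h (Q(a) ∧ Q(h)))
All bound variables are already distinct, so no renaming is needed.
Finally move all quantifiers to the prefix:
  ∀d ∀b ∃e ∃g ∀a ∃h ((Q(d) ∨ ¬Q(b)) ∧ ¬Q(g) ∧ ¬Q(e) ∨ Q(a) ∧ Q(h))
The quantifier ∃b sits under an odd number of negations (counting the antecedent side of each →), so it flips to ∀b.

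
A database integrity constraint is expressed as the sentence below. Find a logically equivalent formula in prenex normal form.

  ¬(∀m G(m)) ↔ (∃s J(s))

∀m ∃s ∀x1 ∃u ((G(m) ∨ J(s)) ∧ (¬J(x1) ∨ ¬G(u)))

First replace A → B with ¬A ∨ B; A ↔ B as (¬A ∨ B) ∧ (¬B ∨ A).
  (¬¬(∀m G(m)) ∨ (∃s J(s))) ∧ (¬(∃s J(s)) ∨ ¬(∀m G(m)))
Move each ¬ inward, flipping quantifiers it crosses:
  ((∀m G(m)) ∨ (∃s J(s))) ∧ ((∀s ¬J(s)) ∨ (∃m ¬G(m)))
Rename bound variables to avoid capture: s↦x1, m↦u.
  ((∀m G(m)) ∨ (∃s J(s))) ∧ ((∀x1 ¬J(x1)) ∨ (∃u ¬G(u)))
Finally move all quantifiers to the prefix:
  ∀m ∃s ∀x1 ∃u ((G(m) ∨ J(s)) ∧ (¬J(x1) ∨ ¬G(u)))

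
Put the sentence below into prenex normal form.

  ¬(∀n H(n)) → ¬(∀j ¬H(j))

∀n ∃j (H(n) ∨ H(j))

Eliminate → and ↔ using ¬ and ∨.
  ¬¬(∀n H(n)) ∨ ¬(∀j ¬H(j))
Move each ¬ inward, flipping quantifiers it crosses:
  (∀n H(n)) ∨ (∃j H(j))
All bound variables are already distinct, so no renaming is needed.
Pull the quantifiers to the front (each side's bound variable is not free in the other side):
  ∀n ∃j (H(n) ∨ H(j))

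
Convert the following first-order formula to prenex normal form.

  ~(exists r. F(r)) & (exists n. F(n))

Move each ¬ inward, flipping quantifiers it crosses:
  (forall r. ~F(r)) & (exists n. F(n))
All bound variables are already distinct, so no renaming is needed.
Pull the quantifiers to the front (each side's bound variable is not free in the other side):
  forall r. exists n. (~F(r) & F(n))

forall r. exists n. (~F(r) & F(n))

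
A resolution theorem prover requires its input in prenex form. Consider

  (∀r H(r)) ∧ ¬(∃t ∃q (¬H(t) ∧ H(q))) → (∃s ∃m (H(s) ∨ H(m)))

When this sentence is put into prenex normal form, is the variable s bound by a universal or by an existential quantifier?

existential

Eliminate → and ↔ using ¬ and ∨.
  ¬((∀r H(r)) ∧ ¬(∃t ∃q (¬H(t) ∧ H(q)))) ∨ (∃s ∃m (H(s) ∨ H(m)))
Move each ¬ inward, flipping quantifiers it crosses:
  (∃r ¬H(r)) ∨ (∃t ∃q (¬H(t) ∧ H(q))) ∨ (∃s ∃m (H(s) ∨ H(m)))
All bound variables are already distinct, so no renaming is needed.
Finally move all quantifiers to the prefix:
  ∃r ∃t ∃q ∃s ∃m (¬H(r) ∨ ¬H(t) ∧ H(q) ∨ H(s) ∨ H(m))
The quantifier ∃s sits under an even number of negations (counting the antecedent side of each →), so it remains existential.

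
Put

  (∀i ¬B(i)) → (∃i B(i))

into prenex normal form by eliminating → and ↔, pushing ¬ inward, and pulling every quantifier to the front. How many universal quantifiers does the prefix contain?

Rewrite implications/biconditionals: A → B as ¬A ∨ B.
  ¬(∀i ¬B(i)) ∨ (∃i B(i))
Move each ¬ inward, flipping quantifiers it crosses:
  (∃i B(i)) ∨ (∃i B(i))
Give each quantifier a distinct variable: i↦c.
  (∃i B(i)) ∨ (∃c B(c))
Finally move all quantifiers to the prefix:
  ∃i ∃c (B(i) ∨ B(c))
The prefix is ∃i ∃c: 0 universal, 2 existential.

0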